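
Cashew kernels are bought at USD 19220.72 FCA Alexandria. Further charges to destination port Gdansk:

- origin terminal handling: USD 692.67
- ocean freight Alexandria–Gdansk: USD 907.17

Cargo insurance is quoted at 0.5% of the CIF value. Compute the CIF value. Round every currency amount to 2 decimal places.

CIF value: USD 20925.19

Let C be the CIF value. C = FCA price + pre-shipment costs + freight + 0.5% × C
C − 0.5% × C = 19220.72 + 692.67 + 907.17
0.995 × C = 20820.56
C = 20820.56 / 0.995 = 20925.19
Insurance premium = 0.5% × 20925.19 = 104.63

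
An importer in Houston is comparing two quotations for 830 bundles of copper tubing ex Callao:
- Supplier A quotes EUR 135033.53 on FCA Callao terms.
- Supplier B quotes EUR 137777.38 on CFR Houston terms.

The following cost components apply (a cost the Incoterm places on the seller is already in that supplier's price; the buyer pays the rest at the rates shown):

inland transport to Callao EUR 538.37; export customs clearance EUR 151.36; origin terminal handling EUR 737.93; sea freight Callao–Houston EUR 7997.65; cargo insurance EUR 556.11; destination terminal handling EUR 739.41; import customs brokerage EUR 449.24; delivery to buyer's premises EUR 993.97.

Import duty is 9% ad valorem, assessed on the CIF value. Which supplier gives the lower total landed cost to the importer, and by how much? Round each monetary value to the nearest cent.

Supplier B is cheaper by EUR 6530.99

Supplier A (FCA):
CIF value = FCA price + origin terminal + freight + insurance = 135033.53 + 737.93 + 7997.65 + 556.11 = 144325.22
Import duty = 144325.22 × 9% = 12989.27
Buyer bears (A): 737.93 + 7997.65 + 556.11 + 739.41 + 449.24 + 993.97 = 11474.31
Landed cost (A) = invoice 135033.53 + 11474.31 + duty 12989.27 = 159497.11
Supplier B (CFR):
CIF value = CFR price + insurance = 137777.38 + 556.11 = 138333.49
Import duty = 138333.49 × 9% = 12450.01
Buyer bears (B): 556.11 + 739.41 + 449.24 + 993.97 = 2738.73
Landed cost (B) = invoice 137777.38 + 2738.73 + duty 12450.01 = 152966.12
Difference = |159497.11 − 152966.12| = 6530.99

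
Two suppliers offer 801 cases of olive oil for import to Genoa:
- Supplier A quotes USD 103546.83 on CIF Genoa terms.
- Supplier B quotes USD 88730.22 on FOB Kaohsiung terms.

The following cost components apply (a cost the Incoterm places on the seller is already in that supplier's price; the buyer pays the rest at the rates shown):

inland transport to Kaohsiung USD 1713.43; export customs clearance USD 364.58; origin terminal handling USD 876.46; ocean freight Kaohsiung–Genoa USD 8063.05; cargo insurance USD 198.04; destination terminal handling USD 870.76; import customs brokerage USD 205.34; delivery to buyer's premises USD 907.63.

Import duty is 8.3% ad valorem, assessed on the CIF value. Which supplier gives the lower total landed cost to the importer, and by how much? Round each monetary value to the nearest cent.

Supplier A (CIF):
The CIF price already equals the CIF value: 103546.83
Import duty = 103546.83 × 8.3% = 8594.39
Buyer bears (A): 870.76 + 205.34 + 907.63 = 1983.73
Landed cost (A) = invoice 103546.83 + 1983.73 + duty 8594.39 = 114124.95
Supplier B (FOB):
CIF value = FOB price + freight + insurance = 88730.22 + 8063.05 + 198.04 = 96991.31
Import duty = 96991.31 × 8.3% = 8050.28
Buyer bears (B): 8063.05 + 198.04 + 870.76 + 205.34 + 907.63 = 10244.82
Landed cost (B) = invoice 88730.22 + 10244.82 + duty 8050.28 = 107025.32
Difference = |114124.95 − 107025.32| = 7099.63

Supplier B is cheaper by USD 7099.63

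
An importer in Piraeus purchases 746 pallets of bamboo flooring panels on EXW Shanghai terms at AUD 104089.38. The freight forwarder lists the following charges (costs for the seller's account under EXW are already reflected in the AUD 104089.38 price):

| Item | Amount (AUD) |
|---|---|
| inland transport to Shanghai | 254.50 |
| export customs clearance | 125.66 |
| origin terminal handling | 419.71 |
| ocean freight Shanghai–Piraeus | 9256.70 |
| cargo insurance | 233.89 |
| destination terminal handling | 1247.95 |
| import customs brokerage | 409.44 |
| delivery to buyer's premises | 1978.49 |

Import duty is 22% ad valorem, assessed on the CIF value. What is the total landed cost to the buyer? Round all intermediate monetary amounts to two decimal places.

Total landed cost: AUD 143179.28

EXW: the seller makes goods available at their premises; the buyer bears all onward costs.
CIF value = EXW price + inland to port + export clearance + origin terminal + freight + insurance = 104089.38 + 254.50 + 125.66 + 419.71 + 9256.70 + 233.89 = 114379.84
Import duty = 114379.84 × 22% = 25163.56
Buyer bears: inland to port 254.50 + export clearance 125.66 + origin terminal 419.71 + freight 9256.70 + insurance 233.89 + destination terminal 1247.95 + brokerage 409.44 + delivery 1978.49 + duty 25163.56 = 39089.90
Landed cost = invoice 104089.38 + 39089.90 = 143179.28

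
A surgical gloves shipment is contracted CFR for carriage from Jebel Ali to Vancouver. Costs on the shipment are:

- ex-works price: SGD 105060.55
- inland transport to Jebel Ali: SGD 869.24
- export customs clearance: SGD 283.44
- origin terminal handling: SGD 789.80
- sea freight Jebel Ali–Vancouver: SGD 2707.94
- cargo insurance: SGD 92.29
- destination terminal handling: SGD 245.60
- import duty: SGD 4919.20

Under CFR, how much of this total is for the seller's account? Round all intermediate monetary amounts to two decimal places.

Seller's account: SGD 109710.97

CFR: the seller pays costs through ocean freight to the destination port, but not insurance.
Seller's account: goods 105060.55 + inland to port 869.24 + export clearance 283.44 + origin terminal 789.80 + freight 2707.94 = 109710.97
Buyer's account: insurance 92.29 + destination terminal 245.60 + duty 4919.20 = 5257.09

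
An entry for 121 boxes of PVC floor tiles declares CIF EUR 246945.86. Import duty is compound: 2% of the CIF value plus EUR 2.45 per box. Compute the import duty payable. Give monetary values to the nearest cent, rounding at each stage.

Import duty: EUR 5235.37

Ad valorem component: 246945.86 × 2% = 4938.92
Specific component: 121 × 2.45 = 296.45
Import duty = 4938.92 + 296.45 = 5235.37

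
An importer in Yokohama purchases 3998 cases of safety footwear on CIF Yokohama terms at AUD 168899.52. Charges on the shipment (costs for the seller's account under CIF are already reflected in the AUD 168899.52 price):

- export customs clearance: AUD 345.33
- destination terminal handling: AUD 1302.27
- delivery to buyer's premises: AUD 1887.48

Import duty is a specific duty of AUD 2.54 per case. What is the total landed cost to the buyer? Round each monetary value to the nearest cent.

Total landed cost: AUD 182244.19

CIF: the seller pays costs through ocean freight and marine insurance to the destination port.
Already in the invoice (seller's account under CIF): export clearance — exclude.
The CIF price already equals the CIF value: 168899.52
Import duty = 3998 × 2.54 = 10154.92
Buyer bears: destination terminal 1302.27 + delivery 1887.48 + duty 10154.92 = 13344.67
Landed cost = invoice 168899.52 + 13344.67 = 182244.19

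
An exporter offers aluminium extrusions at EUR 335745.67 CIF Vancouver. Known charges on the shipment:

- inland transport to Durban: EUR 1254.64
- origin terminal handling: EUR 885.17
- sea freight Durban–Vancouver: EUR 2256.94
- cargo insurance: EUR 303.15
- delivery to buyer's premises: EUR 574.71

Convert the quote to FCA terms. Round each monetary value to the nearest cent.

FCA price: EUR 332300.41

Not relevant to the conversion: inland to port — on the seller under both CIF and FCA; already in the CIF price and stays in the FCA price. delivery — on the buyer under both terms; not part of either seller's price.
From CIF to FCA, the seller no longer bears: origin terminal, freight, insurance.
FCA price = 335745.67 − 885.17 − 2256.94 − 303.15 = 332300.41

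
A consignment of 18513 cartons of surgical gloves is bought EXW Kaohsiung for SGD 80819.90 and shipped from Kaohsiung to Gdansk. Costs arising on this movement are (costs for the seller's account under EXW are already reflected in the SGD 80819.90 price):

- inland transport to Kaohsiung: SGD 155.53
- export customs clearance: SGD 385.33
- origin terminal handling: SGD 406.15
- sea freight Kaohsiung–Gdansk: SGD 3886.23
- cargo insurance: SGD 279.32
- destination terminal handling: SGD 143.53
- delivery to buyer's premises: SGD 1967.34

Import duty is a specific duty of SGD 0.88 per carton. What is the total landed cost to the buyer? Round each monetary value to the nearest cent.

EXW: the seller makes goods available at their premises; the buyer bears all onward costs.
CIF value = EXW price + inland to port + export clearance + origin terminal + freight + insurance = 80819.90 + 155.53 + 385.33 + 406.15 + 3886.23 + 279.32 = 85932.46
Import duty = 18513 × 0.88 = 16291.44
Buyer bears: inland to port 155.53 + export clearance 385.33 + origin terminal 406.15 + freight 3886.23 + insurance 279.32 + destination terminal 143.53 + delivery 1967.34 + duty 16291.44 = 23514.87
Landed cost = invoice 80819.90 + 23514.87 = 104334.77

Total landed cost: SGD 104334.77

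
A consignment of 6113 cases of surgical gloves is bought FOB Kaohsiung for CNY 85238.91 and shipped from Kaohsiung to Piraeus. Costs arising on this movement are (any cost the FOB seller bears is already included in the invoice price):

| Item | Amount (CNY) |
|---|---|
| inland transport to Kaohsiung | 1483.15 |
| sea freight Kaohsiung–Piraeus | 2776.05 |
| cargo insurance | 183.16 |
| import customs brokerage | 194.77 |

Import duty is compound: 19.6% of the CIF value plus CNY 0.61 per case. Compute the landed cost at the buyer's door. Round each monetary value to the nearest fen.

FOB: the seller bears costs until goods are on board at the origin port; the buyer bears freight, insurance and all costs thereafter.
Already in the invoice (seller's account under FOB): inland to port — exclude.
CIF value = FOB price + freight + insurance = 85238.91 + 2776.05 + 183.16 = 88198.12
Ad valorem component: 88198.12 × 19.6% = 17286.83
Specific component: 6113 × 0.61 = 3728.93
Import duty = 17286.83 + 3728.93 = 21015.76
Buyer bears: freight 2776.05 + insurance 183.16 + brokerage 194.77 + duty 21015.76 = 24169.74
Landed cost = invoice 85238.91 + 24169.74 = 109408.65

Total landed cost: CNY 109408.65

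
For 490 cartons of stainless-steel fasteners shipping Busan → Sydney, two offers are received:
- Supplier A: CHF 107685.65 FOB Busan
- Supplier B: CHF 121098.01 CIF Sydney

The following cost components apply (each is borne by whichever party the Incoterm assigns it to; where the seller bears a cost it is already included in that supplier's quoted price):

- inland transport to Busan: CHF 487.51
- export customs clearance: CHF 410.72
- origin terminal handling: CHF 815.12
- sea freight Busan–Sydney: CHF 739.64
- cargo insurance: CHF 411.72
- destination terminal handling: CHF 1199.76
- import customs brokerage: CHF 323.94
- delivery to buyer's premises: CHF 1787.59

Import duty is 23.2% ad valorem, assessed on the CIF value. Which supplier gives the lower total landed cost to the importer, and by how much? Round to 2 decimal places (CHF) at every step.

Supplier A (FOB):
CIF value = FOB price + freight + insurance = 107685.65 + 739.64 + 411.72 = 108837.01
Import duty = 108837.01 × 23.2% = 25250.19
Buyer bears (A): 739.64 + 411.72 + 1199.76 + 323.94 + 1787.59 = 4462.65
Landed cost (A) = invoice 107685.65 + 4462.65 + duty 25250.19 = 137398.49
Supplier B (CIF):
The CIF price already equals the CIF value: 121098.01
Import duty = 121098.01 × 23.2% = 28094.74
Buyer bears (B): 1199.76 + 323.94 + 1787.59 = 3311.29
Landed cost (B) = invoice 121098.01 + 3311.29 + duty 28094.74 = 152504.04
Difference = |137398.49 − 152504.04| = 15105.55

Supplier A is cheaper by CHF 15105.55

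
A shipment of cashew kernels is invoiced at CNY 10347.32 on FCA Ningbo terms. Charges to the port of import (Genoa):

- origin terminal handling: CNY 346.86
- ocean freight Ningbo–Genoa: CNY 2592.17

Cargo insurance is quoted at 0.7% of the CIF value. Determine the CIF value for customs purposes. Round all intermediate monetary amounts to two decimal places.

Let C be the CIF value. C = FCA price + pre-shipment costs + freight + 0.7% × C
C − 0.7% × C = 10347.32 + 346.86 + 2592.17
0.993 × C = 13286.35
C = 13286.35 / 0.993 = 13380.01
Insurance premium = 0.7% × 13380.01 = 93.66

CIF value: CNY 13380.01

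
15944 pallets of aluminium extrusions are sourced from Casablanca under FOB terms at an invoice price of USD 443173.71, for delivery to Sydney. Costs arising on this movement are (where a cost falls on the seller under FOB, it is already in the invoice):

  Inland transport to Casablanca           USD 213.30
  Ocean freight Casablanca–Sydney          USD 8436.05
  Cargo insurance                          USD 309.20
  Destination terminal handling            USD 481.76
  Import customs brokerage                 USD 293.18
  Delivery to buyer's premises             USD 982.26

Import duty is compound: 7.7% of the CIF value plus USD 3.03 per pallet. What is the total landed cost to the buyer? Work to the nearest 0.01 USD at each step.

FOB: the seller bears costs until goods are on board at the origin port; the buyer bears freight, insurance and all costs thereafter.
Already in the invoice (seller's account under FOB): inland to port — exclude.
CIF value = FOB price + freight + insurance = 443173.71 + 8436.05 + 309.20 = 451918.96
Ad valorem component: 451918.96 × 7.7% = 34797.76
Specific component: 15944 × 3.03 = 48310.32
Import duty = 34797.76 + 48310.32 = 83108.08
Buyer bears: freight 8436.05 + insurance 309.20 + destination terminal 481.76 + brokerage 293.18 + delivery 982.26 + duty 83108.08 = 93610.53
Landed cost = invoice 443173.71 + 93610.53 = 536784.24

Total landed cost: USD 536784.24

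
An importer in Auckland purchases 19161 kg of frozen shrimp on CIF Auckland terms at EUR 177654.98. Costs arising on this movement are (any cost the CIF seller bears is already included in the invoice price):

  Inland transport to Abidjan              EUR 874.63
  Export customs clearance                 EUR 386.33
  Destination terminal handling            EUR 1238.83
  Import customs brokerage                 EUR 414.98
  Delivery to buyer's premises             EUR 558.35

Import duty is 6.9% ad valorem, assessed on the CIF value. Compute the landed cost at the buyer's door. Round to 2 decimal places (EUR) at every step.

CIF: the seller pays costs through ocean freight and marine insurance to the destination port.
Already in the invoice (seller's account under CIF): inland to port, export clearance — exclude.
The CIF price already equals the CIF value: 177654.98
Import duty = 177654.98 × 6.9% = 12258.19
Buyer bears: destination terminal 1238.83 + brokerage 414.98 + delivery 558.35 + duty 12258.19 = 14470.35
Landed cost = invoice 177654.98 + 14470.35 = 192125.33

Total landed cost: EUR 192125.33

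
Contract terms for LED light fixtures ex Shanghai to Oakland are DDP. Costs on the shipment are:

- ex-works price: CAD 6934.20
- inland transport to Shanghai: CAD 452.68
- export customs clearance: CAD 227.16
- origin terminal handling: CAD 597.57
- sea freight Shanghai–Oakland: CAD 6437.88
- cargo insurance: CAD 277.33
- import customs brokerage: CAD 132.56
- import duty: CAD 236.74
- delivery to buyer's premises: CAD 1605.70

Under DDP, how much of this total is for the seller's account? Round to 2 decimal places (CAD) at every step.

DDP: the seller bears all costs including import duty.
Seller's account: goods 6934.20 + inland to port 452.68 + export clearance 227.16 + origin terminal 597.57 + freight 6437.88 + insurance 277.33 + brokerage 132.56 + duty 236.74 + delivery 1605.70 = 16901.82
Buyer's account: 0.00

Seller's account: CAD 16901.82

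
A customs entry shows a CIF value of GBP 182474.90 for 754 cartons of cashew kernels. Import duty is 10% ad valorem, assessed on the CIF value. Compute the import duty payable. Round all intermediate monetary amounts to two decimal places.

Import duty: GBP 18247.49

Import duty = 182474.90 × 10% = 18247.49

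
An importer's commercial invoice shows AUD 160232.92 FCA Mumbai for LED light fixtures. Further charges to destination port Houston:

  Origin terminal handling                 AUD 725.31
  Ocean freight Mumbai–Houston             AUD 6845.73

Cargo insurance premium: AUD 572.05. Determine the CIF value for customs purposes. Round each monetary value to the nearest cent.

CIF = FCA price + pre-shipment costs + freight + insurance
CIF = 160232.92 + 725.31 + 6845.73 + 572.05 = 168376.01

CIF value: AUD 168376.01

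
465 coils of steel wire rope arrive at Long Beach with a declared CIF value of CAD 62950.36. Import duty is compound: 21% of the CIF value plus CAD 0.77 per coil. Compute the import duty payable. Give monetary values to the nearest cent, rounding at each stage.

Import duty: CAD 13577.63

Ad valorem component: 62950.36 × 21% = 13219.58
Specific component: 465 × 0.77 = 358.05
Import duty = 13219.58 + 358.05 = 13577.63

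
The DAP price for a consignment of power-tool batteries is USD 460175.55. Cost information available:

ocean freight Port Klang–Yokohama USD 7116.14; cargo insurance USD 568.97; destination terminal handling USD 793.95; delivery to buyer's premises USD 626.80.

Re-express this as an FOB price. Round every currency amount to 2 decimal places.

From DAP to FOB, the seller no longer bears: freight, insurance, destination terminal, delivery.
FOB price = 460175.55 − 7116.14 − 568.97 − 793.95 − 626.80 = 451069.69

FOB price: USD 451069.69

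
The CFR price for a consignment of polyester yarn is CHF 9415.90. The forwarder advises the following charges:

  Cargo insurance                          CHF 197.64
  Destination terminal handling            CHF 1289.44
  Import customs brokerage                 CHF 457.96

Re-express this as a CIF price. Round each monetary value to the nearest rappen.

CIF price: CHF 9613.54

Not relevant to the conversion: destination terminal, brokerage — on the buyer under both terms; not part of either seller's price.
From CFR to CIF, the seller additionally bears: insurance.
CIF price = 9415.90 + 197.64 = 9613.54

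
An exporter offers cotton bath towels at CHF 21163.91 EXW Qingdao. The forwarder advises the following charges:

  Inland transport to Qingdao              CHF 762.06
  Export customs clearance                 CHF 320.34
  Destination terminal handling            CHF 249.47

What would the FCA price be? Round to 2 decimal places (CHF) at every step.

Not relevant to the conversion: destination terminal — on the buyer under both terms; not part of either seller's price.
From EXW to FCA, the seller additionally bears: inland to port, export clearance.
FCA price = 21163.91 + 762.06 + 320.34 = 22246.31

FCA price: CHF 22246.31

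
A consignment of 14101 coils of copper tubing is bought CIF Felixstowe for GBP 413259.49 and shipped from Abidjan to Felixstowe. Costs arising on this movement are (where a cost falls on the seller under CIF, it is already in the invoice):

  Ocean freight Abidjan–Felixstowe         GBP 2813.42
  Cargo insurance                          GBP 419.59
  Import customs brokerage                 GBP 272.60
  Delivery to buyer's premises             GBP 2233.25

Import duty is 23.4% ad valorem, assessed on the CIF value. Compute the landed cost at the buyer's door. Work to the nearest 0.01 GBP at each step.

Total landed cost: GBP 512468.06

CIF: the seller pays costs through ocean freight and marine insurance to the destination port.
Already in the invoice (seller's account under CIF): freight, insurance — exclude.
The CIF price already equals the CIF value: 413259.49
Import duty = 413259.49 × 23.4% = 96702.72
Buyer bears: brokerage 272.60 + delivery 2233.25 + duty 96702.72 = 99208.57
Landed cost = invoice 413259.49 + 99208.57 = 512468.06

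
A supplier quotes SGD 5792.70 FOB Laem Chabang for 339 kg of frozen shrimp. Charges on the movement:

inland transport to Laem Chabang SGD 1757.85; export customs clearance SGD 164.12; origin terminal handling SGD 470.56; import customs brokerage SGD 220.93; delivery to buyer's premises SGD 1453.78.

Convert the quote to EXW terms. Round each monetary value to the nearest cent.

EXW price: SGD 3400.17

Not relevant to the conversion: brokerage, delivery — on the buyer under both terms; not part of either seller's price.
From FOB to EXW, the seller no longer bears: inland to port, export clearance, origin terminal.
EXW price = 5792.70 − 1757.85 − 164.12 − 470.56 = 3400.17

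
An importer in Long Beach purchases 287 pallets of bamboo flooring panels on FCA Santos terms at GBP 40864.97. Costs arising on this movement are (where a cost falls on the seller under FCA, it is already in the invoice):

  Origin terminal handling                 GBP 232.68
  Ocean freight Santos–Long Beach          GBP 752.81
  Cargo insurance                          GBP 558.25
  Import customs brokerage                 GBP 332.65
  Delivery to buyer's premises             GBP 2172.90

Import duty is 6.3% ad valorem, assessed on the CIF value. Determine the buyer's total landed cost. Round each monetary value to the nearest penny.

FCA: the seller delivers export-cleared goods to the carrier; the buyer bears costs from that point.
CIF value = FCA price + origin terminal + freight + insurance = 40864.97 + 232.68 + 752.81 + 558.25 = 42408.71
Import duty = 42408.71 × 6.3% = 2671.75
Buyer bears: origin terminal 232.68 + freight 752.81 + insurance 558.25 + brokerage 332.65 + delivery 2172.90 + duty 2671.75 = 6721.04
Landed cost = invoice 40864.97 + 6721.04 = 47586.01

Total landed cost: GBP 47586.01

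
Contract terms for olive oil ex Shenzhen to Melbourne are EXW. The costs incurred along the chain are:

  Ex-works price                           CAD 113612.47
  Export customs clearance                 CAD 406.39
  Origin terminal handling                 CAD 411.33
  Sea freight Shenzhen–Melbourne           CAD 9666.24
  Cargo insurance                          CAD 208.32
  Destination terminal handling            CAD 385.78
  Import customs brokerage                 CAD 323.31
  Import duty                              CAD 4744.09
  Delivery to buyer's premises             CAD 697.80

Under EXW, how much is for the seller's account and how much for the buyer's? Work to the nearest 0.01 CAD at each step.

EXW: the seller makes goods available at their premises; the buyer bears all onward costs.
Seller's account: goods 113612.47 = 113612.47
Buyer's account: export clearance 406.39 + origin terminal 411.33 + freight 9666.24 + insurance 208.32 + destination terminal 385.78 + brokerage 323.31 + duty 4744.09 + delivery 697.80 = 16843.26

Seller: CAD 113612.47; buyer: CAD 16843.26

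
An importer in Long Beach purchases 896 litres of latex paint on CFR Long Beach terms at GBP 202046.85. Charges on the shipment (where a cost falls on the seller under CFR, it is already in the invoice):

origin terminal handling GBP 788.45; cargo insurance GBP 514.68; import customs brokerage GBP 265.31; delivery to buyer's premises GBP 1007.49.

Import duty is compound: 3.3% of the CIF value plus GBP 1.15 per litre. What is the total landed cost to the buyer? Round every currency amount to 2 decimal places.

Total landed cost: GBP 211549.26

CFR: the seller pays costs through ocean freight to the destination port, but not insurance.
Already in the invoice (seller's account under CFR): origin terminal — exclude.
CIF value = CFR price + insurance = 202046.85 + 514.68 = 202561.53
Ad valorem component: 202561.53 × 3.3% = 6684.53
Specific component: 896 × 1.15 = 1030.40
Import duty = 6684.53 + 1030.40 = 7714.93
Buyer bears: insurance 514.68 + brokerage 265.31 + delivery 1007.49 + duty 7714.93 = 9502.41
Landed cost = invoice 202046.85 + 9502.41 = 211549.26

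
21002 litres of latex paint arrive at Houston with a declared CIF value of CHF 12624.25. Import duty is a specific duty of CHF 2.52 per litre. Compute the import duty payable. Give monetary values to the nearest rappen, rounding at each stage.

Import duty = 21002 × 2.52 = 52925.04

Import duty: CHF 52925.04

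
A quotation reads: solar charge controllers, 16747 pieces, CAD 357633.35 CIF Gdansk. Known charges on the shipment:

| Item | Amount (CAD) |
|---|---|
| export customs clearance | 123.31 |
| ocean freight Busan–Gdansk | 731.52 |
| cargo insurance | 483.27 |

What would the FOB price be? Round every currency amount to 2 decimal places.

Not relevant to the conversion: export clearance — on the seller under both CIF and FOB; already in the CIF price and stays in the FOB price.
From CIF to FOB, the seller no longer bears: freight, insurance.
FOB price = 357633.35 − 731.52 − 483.27 = 356418.56

FOB price: CAD 356418.56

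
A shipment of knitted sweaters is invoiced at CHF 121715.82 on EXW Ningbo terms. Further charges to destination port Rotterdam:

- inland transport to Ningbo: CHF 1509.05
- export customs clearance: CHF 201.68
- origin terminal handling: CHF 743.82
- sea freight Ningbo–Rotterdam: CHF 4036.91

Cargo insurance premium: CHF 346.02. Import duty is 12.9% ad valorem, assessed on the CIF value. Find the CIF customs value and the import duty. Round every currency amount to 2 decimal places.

CIF = EXW price + pre-shipment costs + freight + insurance
CIF = 121715.82 + 1509.05 + 201.68 + 743.82 + 4036.91 + 346.02 = 128553.30
Import duty = 128553.30 × 12.9% = 16583.38

CIF value: CHF 128553.30; import duty: CHF 16583.38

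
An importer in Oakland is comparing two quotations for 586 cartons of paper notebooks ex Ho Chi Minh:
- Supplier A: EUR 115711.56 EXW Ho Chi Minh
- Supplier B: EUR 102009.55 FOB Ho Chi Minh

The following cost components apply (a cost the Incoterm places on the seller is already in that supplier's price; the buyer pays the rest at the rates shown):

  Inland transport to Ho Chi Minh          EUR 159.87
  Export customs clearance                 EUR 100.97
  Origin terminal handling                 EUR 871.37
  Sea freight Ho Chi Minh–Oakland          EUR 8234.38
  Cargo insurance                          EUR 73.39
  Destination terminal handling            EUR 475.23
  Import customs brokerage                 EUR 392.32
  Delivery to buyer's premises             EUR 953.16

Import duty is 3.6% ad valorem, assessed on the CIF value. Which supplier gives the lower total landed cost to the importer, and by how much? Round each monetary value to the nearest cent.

Supplier B is cheaper by EUR 15368.26

Supplier A (EXW):
CIF value = EXW price + inland to port + export clearance + origin terminal + freight + insurance = 115711.56 + 159.87 + 100.97 + 871.37 + 8234.38 + 73.39 = 125151.54
Import duty = 125151.54 × 3.6% = 4505.46
Buyer bears (A): 159.87 + 100.97 + 871.37 + 8234.38 + 73.39 + 475.23 + 392.32 + 953.16 = 11260.69
Landed cost (A) = invoice 115711.56 + 11260.69 + duty 4505.46 = 131477.71
Supplier B (FOB):
CIF value = FOB price + freight + insurance = 102009.55 + 8234.38 + 73.39 = 110317.32
Import duty = 110317.32 × 3.6% = 3971.42
Buyer bears (B): 8234.38 + 73.39 + 475.23 + 392.32 + 953.16 = 10128.48
Landed cost (B) = invoice 102009.55 + 10128.48 + duty 3971.42 = 116109.45
Difference = |131477.71 − 116109.45| = 15368.26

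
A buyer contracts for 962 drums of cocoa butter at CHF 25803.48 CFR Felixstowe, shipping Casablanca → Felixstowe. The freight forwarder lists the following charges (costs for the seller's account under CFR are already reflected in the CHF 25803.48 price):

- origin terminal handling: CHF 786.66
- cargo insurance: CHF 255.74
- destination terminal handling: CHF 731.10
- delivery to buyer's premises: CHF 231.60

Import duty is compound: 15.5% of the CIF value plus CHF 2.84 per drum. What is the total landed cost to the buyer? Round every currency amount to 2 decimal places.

Total landed cost: CHF 33793.18

CFR: the seller pays costs through ocean freight to the destination port, but not insurance.
Already in the invoice (seller's account under CFR): origin terminal — exclude.
CIF value = CFR price + insurance = 25803.48 + 255.74 = 26059.22
Ad valorem component: 26059.22 × 15.5% = 4039.18
Specific component: 962 × 2.84 = 2732.08
Import duty = 4039.18 + 2732.08 = 6771.26
Buyer bears: insurance 255.74 + destination terminal 731.10 + delivery 231.60 + duty 6771.26 = 7989.70
Landed cost = invoice 25803.48 + 7989.70 = 33793.18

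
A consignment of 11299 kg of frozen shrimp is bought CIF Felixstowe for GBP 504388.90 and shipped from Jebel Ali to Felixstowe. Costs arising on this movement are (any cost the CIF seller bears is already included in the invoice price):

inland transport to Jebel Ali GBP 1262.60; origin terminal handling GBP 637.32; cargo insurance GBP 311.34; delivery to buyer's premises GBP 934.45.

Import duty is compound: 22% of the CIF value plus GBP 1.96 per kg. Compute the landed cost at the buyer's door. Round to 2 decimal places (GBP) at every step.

CIF: the seller pays costs through ocean freight and marine insurance to the destination port.
Already in the invoice (seller's account under CIF): inland to port, origin terminal, insurance — exclude.
The CIF price already equals the CIF value: 504388.90
Ad valorem component: 504388.90 × 22% = 110965.56
Specific component: 11299 × 1.96 = 22146.04
Import duty = 110965.56 + 22146.04 = 133111.60
Buyer bears: delivery 934.45 + duty 133111.60 = 134046.05
Landed cost = invoice 504388.90 + 134046.05 = 638434.95

Total landed cost: GBP 638434.95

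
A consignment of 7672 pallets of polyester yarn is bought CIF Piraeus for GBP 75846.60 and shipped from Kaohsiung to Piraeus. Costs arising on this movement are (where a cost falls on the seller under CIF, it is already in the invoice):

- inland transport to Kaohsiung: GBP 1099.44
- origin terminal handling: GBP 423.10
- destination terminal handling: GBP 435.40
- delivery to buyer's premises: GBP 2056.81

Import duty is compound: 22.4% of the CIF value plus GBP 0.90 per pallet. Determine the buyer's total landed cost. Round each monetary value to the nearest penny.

CIF: the seller pays costs through ocean freight and marine insurance to the destination port.
Already in the invoice (seller's account under CIF): inland to port, origin terminal — exclude.
The CIF price already equals the CIF value: 75846.60
Ad valorem component: 75846.60 × 22.4% = 16989.64
Specific component: 7672 × 0.90 = 6904.80
Import duty = 16989.64 + 6904.80 = 23894.44
Buyer bears: destination terminal 435.40 + delivery 2056.81 + duty 23894.44 = 26386.65
Landed cost = invoice 75846.60 + 26386.65 = 102233.25

Total landed cost: GBP 102233.25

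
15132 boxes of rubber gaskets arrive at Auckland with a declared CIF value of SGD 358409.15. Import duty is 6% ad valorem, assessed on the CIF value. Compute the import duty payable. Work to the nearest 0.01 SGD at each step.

Import duty = 358409.15 × 6% = 21504.55

Import duty: SGD 21504.55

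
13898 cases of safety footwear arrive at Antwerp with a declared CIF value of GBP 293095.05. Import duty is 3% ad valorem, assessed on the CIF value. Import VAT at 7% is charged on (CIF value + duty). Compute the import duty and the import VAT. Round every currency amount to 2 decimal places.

Import duty = 293095.05 × 3% = 8792.85
VAT base = CIF + duty = 293095.05 + 8792.85 = 301887.90
Import VAT = 301887.90 × 7% = 21132.15

Import duty: GBP 8792.85; import VAT: GBP 21132.15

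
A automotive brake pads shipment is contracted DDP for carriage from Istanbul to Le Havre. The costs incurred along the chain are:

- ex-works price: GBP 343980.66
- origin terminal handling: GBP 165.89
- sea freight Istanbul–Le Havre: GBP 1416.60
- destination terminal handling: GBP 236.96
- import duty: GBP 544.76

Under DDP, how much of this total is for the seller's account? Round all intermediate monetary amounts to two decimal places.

DDP: the seller bears all costs including import duty.
Seller's account: goods 343980.66 + origin terminal 165.89 + freight 1416.60 + destination terminal 236.96 + duty 544.76 = 346344.87
Buyer's account: 0.00

Seller's account: GBP 346344.87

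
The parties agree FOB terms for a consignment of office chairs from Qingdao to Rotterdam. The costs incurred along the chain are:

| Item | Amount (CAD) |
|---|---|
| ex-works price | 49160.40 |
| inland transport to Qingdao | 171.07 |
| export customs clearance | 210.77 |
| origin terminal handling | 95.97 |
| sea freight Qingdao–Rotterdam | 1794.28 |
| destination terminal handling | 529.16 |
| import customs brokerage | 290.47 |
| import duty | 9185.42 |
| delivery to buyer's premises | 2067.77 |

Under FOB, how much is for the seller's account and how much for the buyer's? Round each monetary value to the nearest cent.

Seller: CAD 49638.21; buyer: CAD 13867.10

FOB: the seller bears costs until goods are on board at the origin port; the buyer bears freight, insurance and all costs thereafter.
Seller's account: goods 49160.40 + inland to port 171.07 + export clearance 210.77 + origin terminal 95.97 = 49638.21
Buyer's account: freight 1794.28 + destination terminal 529.16 + brokerage 290.47 + duty 9185.42 + delivery 2067.77 = 13867.10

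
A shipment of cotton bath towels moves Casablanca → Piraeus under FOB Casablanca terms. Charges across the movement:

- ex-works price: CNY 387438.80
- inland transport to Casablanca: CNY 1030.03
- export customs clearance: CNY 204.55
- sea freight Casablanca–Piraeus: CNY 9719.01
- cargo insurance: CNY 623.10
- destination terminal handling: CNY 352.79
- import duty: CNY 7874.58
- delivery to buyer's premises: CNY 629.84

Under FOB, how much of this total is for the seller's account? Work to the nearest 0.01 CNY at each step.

Seller's account: CNY 388673.38

FOB: the seller bears costs until goods are on board at the origin port; the buyer bears freight, insurance and all costs thereafter.
Seller's account: goods 387438.80 + inland to port 1030.03 + export clearance 204.55 = 388673.38
Buyer's account: freight 9719.01 + insurance 623.10 + destination terminal 352.79 + duty 7874.58 + delivery 629.84 = 19199.32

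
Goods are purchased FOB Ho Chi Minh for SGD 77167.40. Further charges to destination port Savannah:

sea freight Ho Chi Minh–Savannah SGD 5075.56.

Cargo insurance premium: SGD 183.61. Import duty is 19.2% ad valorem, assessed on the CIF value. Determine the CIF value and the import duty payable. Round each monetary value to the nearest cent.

CIF = FOB price + freight + insurance
CIF = 77167.40 + 5075.56 + 183.61 = 82426.57
Import duty = 82426.57 × 19.2% = 15825.90

CIF value: SGD 82426.57; import duty: SGD 15825.90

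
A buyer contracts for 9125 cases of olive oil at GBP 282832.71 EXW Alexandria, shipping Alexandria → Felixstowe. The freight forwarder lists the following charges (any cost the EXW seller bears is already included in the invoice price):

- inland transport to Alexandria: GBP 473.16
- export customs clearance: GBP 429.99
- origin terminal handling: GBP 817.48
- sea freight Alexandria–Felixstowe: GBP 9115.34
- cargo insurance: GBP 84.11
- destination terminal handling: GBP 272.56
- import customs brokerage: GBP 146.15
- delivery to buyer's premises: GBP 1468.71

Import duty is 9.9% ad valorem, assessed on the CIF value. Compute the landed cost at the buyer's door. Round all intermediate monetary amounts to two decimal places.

Total landed cost: GBP 324721.74

EXW: the seller makes goods available at their premises; the buyer bears all onward costs.
CIF value = EXW price + inland to port + export clearance + origin terminal + freight + insurance = 282832.71 + 473.16 + 429.99 + 817.48 + 9115.34 + 84.11 = 293752.79
Import duty = 293752.79 × 9.9% = 29081.53
Buyer bears: inland to port 473.16 + export clearance 429.99 + origin terminal 817.48 + freight 9115.34 + insurance 84.11 + destination terminal 272.56 + brokerage 146.15 + delivery 1468.71 + duty 29081.53 = 41889.03
Landed cost = invoice 282832.71 + 41889.03 = 324721.74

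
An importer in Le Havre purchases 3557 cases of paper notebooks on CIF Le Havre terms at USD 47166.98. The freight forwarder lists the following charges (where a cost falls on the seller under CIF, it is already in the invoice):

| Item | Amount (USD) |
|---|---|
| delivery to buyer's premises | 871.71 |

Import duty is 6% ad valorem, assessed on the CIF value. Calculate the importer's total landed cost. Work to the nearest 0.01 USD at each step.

Total landed cost: USD 50868.71

CIF: the seller pays costs through ocean freight and marine insurance to the destination port.
The CIF price already equals the CIF value: 47166.98
Import duty = 47166.98 × 6% = 2830.02
Buyer bears: delivery 871.71 + duty 2830.02 = 3701.73
Landed cost = invoice 47166.98 + 3701.73 = 50868.71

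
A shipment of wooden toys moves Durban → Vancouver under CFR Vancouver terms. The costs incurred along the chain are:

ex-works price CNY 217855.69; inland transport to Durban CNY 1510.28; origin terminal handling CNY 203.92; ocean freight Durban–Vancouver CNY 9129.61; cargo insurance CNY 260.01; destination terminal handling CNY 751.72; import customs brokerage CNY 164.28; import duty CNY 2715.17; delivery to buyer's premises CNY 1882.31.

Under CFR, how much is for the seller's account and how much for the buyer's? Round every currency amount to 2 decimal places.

Seller: CNY 228699.50; buyer: CNY 5773.49

CFR: the seller pays costs through ocean freight to the destination port, but not insurance.
Seller's account: goods 217855.69 + inland to port 1510.28 + origin terminal 203.92 + freight 9129.61 = 228699.50
Buyer's account: insurance 260.01 + destination terminal 751.72 + brokerage 164.28 + duty 2715.17 + delivery 1882.31 = 5773.49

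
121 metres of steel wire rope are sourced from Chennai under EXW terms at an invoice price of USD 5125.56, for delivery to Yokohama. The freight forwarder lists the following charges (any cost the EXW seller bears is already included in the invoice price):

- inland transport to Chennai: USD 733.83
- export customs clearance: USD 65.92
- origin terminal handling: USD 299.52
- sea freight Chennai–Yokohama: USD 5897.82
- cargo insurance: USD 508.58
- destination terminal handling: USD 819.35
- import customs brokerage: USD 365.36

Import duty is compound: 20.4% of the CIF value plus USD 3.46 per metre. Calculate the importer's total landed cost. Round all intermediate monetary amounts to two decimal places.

EXW: the seller makes goods available at their premises; the buyer bears all onward costs.
CIF value = EXW price + inland to port + export clearance + origin terminal + freight + insurance = 5125.56 + 733.83 + 65.92 + 299.52 + 5897.82 + 508.58 = 12631.23
Ad valorem component: 12631.23 × 20.4% = 2576.77
Specific component: 121 × 3.46 = 418.66
Import duty = 2576.77 + 418.66 = 2995.43
Buyer bears: inland to port 733.83 + export clearance 65.92 + origin terminal 299.52 + freight 5897.82 + insurance 508.58 + destination terminal 819.35 + brokerage 365.36 + duty 2995.43 = 11685.81
Landed cost = invoice 5125.56 + 11685.81 = 16811.37

Total landed cost: USD 16811.37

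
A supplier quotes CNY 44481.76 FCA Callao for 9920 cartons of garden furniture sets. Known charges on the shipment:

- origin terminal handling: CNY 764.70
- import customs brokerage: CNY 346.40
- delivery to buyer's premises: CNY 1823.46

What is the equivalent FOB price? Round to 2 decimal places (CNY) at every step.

Not relevant to the conversion: delivery, brokerage — on the buyer under both terms; not part of either seller's price.
From FCA to FOB, the seller additionally bears: origin terminal.
FOB price = 44481.76 + 764.70 = 45246.46

FOB price: CNY 45246.46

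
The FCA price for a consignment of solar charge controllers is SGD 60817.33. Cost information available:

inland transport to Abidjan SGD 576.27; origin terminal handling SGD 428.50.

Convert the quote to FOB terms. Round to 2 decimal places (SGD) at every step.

Not relevant to the conversion: inland to port — on the seller under both FCA and FOB; already in the FCA price and stays in the FOB price.
From FCA to FOB, the seller additionally bears: origin terminal.
FOB price = 60817.33 + 428.50 = 61245.83

FOB price: SGD 61245.83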